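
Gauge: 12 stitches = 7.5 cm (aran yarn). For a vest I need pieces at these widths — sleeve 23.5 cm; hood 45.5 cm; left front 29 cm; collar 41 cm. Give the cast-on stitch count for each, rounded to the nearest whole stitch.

Rate = 12/7.5 = 1.6 sts per cm.
sleeve: 23.5 × 1.6 = 37.60 → 38.
hood: 45.5 × 1.6 = 72.80 → 73.
left front: 29 × 1.6 = 46.40 → 46.
collar: 41 × 1.6 = 65.60 → 66.

sleeve 38; hood 73; left front 46; collar 66.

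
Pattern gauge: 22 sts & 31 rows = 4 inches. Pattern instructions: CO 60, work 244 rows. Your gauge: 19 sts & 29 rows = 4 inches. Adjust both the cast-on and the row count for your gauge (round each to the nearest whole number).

Stitches: 60 × 19/22 = 51.82 → 52.
Rows: 244 × 29/31 = 228.26 → 228.

Cast on 52 stitches; work 228 rows.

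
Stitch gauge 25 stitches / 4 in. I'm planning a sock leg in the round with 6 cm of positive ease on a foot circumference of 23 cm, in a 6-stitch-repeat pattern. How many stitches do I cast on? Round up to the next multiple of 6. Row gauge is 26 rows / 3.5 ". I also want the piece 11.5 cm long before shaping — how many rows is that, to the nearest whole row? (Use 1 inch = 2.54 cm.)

Cast on 72 stitches; work 34 rows.

Finished = 23 + 6 = 29 cm.
29 cm × 1/2.54 = 11.42 inches.
25/4 = 6.25 sts per in; 11.42 × 6.25 = 71.36 sts.
Next multiple of 6 → 72.
11.5 cm = 4.53 inches; × 7.429 = 33.63 → 34 rows.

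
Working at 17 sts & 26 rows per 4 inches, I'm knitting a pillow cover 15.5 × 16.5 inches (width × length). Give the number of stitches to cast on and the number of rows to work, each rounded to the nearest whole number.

Stitch gauge = 17/4 = 4.25 sts/in; 15.5 × 4.25 = 65.88 → 66 sts.
Row gauge = 26/4 = 6.5 rows/in; 16.5 × 6.5 = 107.25 → 107 rows.

Cast on 66 stitches and work 107 rows.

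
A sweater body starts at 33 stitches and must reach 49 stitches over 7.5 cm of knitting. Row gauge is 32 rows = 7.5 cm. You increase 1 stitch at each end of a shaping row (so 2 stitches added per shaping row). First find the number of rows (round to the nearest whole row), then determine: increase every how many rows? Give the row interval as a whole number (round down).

Rows = 7.5 × 4.267 = 32.0 → 32 rows.
Stitches to add: 16 → 8 shaping rows (at 2 st each).
32 / 8 = 4.00 → every 4 rows.

Increase every 4th row.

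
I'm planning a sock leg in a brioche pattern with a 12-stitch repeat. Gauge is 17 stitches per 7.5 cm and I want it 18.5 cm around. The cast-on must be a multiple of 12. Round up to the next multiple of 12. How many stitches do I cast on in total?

CO 48 sts.

17 / 7.5 = 2.267 sts per cm.
18.5 × 2.267 = 41.93 sts.
Next multiple of 12: 48.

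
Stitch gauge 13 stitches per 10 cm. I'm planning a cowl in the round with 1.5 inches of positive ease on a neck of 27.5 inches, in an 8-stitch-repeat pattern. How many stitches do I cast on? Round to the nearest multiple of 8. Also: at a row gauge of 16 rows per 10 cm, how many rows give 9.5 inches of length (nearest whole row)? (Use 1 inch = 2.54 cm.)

Finished = 27.5 + 1.5 = 29 inches.
29 inches × 2.54 = 73.66 cm.
13/10 = 1.3 sts per cm; 73.66 × 1.3 = 95.76 sts.
Nearest multiple of 8 → 96.
9.5 inches = 24.13 cm; × 1.6 = 38.61 → 39 rows.

Cast on 96 stitches; work 39 rows.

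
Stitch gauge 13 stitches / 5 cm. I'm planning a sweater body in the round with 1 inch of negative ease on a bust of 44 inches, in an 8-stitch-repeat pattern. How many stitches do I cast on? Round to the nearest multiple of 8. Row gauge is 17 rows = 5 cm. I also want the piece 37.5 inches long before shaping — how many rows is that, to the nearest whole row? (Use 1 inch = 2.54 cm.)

Cast on 280 stitches; work 324 rows.

Finished = 44 − 1 = 43 inches.
43 inches × 2.54 = 109.22 cm.
13/5 = 2.6 sts per cm; 109.22 × 2.6 = 283.97 sts.
Nearest multiple of 8 → 280.
37.5 inches = 95.25 cm; × 3.4 = 323.85 → 324 rows.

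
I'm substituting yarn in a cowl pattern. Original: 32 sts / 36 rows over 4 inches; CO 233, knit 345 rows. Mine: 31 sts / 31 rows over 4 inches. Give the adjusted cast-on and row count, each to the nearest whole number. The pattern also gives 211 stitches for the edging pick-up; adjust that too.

Stitches: 233 × 31/32 = 225.72 → 226.
Rows: 345 × 31/36 = 297.08 → 297.
edging pick-up: 211 × 31/32 = 204.41 → 204.

Cast on 226 stitches; work 297 rows; edging pick-up 204 stitches.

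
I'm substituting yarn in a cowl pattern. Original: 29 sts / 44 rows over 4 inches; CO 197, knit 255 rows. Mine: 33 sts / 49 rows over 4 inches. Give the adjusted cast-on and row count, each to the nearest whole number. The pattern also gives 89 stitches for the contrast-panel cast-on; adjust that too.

Cast on 224 stitches; work 284 rows; contrast-panel cast-on 101 stitches.

Stitches: 197 × 33/29 = 224.17 → 224.
Rows: 255 × 49/44 = 283.98 → 284.
contrast-panel cast-on: 89 × 33/29 = 101.28 → 101.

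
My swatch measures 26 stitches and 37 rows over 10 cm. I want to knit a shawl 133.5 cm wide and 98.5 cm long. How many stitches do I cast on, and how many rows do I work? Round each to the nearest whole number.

Cast on 347 stitches and work 364 rows.

Stitch gauge = 26/10 = 2.6 sts/cm; 133.5 × 2.6 = 347.10 → 347 sts.
Row gauge = 37/10 = 3.7 rows/cm; 98.5 × 3.7 = 364.45 → 364 rows.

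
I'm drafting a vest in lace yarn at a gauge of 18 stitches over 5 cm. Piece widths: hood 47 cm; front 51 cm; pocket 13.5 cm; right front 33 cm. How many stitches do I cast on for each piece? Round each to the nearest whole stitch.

Rate = 18/5 = 3.6 sts per cm.
hood: 47 × 3.6 = 169.20 → 169.
front: 51 × 3.6 = 183.60 → 184.
pocket: 13.5 × 3.6 = 48.60 → 49.
right front: 33 × 3.6 = 118.80 → 119.

hood 169; front 184; pocket 49; right front 119.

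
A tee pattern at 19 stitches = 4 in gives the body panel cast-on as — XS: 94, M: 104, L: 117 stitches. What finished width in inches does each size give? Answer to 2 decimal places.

19/4 = 4.75 sts per in.
XS: 94 / 4.75 = 19.789 → 19.79 in.
M: 104 / 4.75 = 21.895 → 21.89 in.
L: 117 / 4.75 = 24.632 → 24.63 in.

XS 19.79 inches; M 21.89 inches; L 24.63 inches.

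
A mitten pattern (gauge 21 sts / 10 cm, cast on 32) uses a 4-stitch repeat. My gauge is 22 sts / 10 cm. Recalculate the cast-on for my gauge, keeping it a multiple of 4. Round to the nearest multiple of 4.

Cast on 32 stitches.

32 × 22 / 21 = 33.52.
Nearest multiple of 4: 32.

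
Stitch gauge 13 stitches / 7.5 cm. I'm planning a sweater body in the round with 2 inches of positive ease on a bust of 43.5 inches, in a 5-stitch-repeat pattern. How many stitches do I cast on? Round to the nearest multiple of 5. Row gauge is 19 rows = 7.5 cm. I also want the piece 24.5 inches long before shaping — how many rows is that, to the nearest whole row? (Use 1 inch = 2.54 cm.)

Finished = 43.5 + 2 = 45.5 inches.
45.5 inches × 2.54 = 115.57 cm.
13/7.5 = 1.733 sts per cm; 115.57 × 1.733 = 200.32 sts.
Nearest multiple of 5 → 200.
24.5 inches = 62.23 cm; × 2.533 = 157.65 → 158 rows.

Cast on 200 stitches; work 158 rows.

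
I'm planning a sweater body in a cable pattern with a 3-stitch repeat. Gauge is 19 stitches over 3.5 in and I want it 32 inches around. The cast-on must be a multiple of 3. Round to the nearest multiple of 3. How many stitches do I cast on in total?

19 / 3.5 = 5.429 sts per inch.
32 × 5.429 = 173.71 sts.
Nearest multiple of 3: 174.

CO 174 sts.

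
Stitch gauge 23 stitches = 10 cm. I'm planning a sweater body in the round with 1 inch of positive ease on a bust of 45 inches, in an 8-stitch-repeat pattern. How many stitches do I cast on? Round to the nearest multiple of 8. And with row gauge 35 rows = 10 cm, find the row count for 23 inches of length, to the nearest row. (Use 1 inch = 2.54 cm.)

Cast on 272 stitches; work 204 rows.

Finished = 45 + 1 = 46 inches.
46 inches × 2.54 = 116.84 cm.
23/10 = 2.3 sts per cm; 116.84 × 2.3 = 268.73 sts.
Nearest multiple of 8 → 272.
23 inches = 58.42 cm; × 3.5 = 204.47 → 204 rows.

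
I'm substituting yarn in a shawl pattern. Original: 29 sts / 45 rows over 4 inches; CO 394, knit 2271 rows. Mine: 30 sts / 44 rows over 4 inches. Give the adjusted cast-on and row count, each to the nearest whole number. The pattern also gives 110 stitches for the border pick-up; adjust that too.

Stitches: 394 × 30/29 = 407.59 → 408.
Rows: 2271 × 44/45 = 2220.53 → 2221.
border pick-up: 110 × 30/29 = 113.79 → 114.

Cast on 408 stitches; work 2221 rows; border pick-up 114 stitches.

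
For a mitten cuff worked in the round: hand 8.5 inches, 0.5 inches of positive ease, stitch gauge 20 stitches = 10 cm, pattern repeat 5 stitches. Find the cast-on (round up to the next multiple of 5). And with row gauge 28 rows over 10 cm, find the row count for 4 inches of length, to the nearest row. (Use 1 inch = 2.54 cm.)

Cast on 50 stitches; work 28 rows.

Finished = 8.5 + 0.5 = 9 inches.
9 inches × 2.54 = 22.86 cm.
20/10 = 2 sts per cm; 22.86 × 2 = 45.72 sts.
Next multiple of 5 → 50.
4 inches = 10.16 cm; × 2.8 = 28.45 → 28 rows.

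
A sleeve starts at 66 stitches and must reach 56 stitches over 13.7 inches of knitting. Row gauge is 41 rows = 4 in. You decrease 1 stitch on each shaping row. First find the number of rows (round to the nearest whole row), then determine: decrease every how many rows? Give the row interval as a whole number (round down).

Rows = 13.7 × 10.25 = 140.4 → 140 rows.
Stitches to remove: 10 → 10 shaping rows (at 1 st each).
140 / 10 = 14.00 → every 14 rows.

Decrease every 14th row.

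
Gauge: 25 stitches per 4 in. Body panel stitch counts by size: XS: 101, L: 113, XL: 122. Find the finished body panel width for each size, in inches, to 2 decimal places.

XS 16.16 inches; L 18.08 inches; XL 19.52 inches.

25/4 = 6.25 sts per in.
XS: 101 / 6.25 = 16.160 → 16.16 in.
L: 113 / 6.25 = 18.080 → 18.08 in.
XL: 122 / 6.25 = 19.520 → 19.52 in.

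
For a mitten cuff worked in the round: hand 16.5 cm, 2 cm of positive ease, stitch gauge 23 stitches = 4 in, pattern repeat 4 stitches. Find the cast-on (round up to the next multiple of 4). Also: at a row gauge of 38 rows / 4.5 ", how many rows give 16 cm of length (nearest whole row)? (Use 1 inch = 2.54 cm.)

Cast on 44 stitches; work 53 rows.

Finished = 16.5 + 2 = 18.5 cm.
18.5 cm × 1/2.54 = 7.28 inches.
23/4 = 5.75 sts per in; 7.28 × 5.75 = 41.88 sts.
Next multiple of 4 → 44.
16 cm = 6.30 inches; × 8.444 = 53.19 → 53 rows.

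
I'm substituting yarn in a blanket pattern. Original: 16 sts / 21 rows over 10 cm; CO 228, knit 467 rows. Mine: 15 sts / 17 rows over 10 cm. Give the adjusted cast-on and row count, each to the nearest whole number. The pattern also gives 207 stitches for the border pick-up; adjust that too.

Stitches: 228 × 15/16 = 213.75 → 214.
Rows: 467 × 17/21 = 378.05 → 378.
border pick-up: 207 × 15/16 = 194.06 → 194.

Cast on 214 stitches; work 378 rows; border pick-up 194 stitches.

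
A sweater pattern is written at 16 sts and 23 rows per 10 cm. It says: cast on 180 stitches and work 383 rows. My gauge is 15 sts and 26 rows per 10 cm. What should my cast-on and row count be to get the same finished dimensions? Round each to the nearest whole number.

Stitches: 180 × 15/16 = 168.75 → 169.
Rows: 383 × 26/23 = 432.96 → 433.

Cast on 169 stitches; work 433 rows.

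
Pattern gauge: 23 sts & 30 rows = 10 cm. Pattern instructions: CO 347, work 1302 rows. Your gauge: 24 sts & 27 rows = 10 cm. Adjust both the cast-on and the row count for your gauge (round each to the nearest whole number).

Stitches: 347 × 24/23 = 362.09 → 362.
Rows: 1302 × 27/30 = 1171.80 → 1172.

Cast on 362 stitches; work 1172 rows.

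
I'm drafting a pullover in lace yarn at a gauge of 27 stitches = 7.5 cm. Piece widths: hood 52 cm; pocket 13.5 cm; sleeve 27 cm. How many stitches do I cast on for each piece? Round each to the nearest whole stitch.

Rate = 27/7.5 = 3.6 sts per cm.
hood: 52 × 3.6 = 187.20 → 187.
pocket: 13.5 × 3.6 = 48.60 → 49.
sleeve: 27 × 3.6 = 97.20 → 97.

hood 187; pocket 49; sleeve 97.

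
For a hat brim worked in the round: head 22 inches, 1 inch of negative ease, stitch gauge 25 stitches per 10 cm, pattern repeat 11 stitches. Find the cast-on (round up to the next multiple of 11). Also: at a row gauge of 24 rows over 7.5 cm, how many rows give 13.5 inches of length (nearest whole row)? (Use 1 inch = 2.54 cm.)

Cast on 143 stitches; work 110 rows.

Finished = 22 − 1 = 21 inches.
21 inches × 2.54 = 53.34 cm.
25/10 = 2.5 sts per cm; 53.34 × 2.5 = 133.35 sts.
Next multiple of 11 → 143.
13.5 inches = 34.29 cm; × 3.2 = 109.73 → 110 rows.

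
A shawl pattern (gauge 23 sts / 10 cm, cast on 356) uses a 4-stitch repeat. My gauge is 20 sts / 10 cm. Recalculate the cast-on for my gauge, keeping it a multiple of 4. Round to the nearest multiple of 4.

356 × 20 / 23 = 309.57.
Nearest multiple of 4: 308.

308 stitches.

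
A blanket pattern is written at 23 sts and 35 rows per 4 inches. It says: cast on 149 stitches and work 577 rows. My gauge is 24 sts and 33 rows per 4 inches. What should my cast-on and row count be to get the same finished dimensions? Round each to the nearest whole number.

Cast on 155 stitches; work 544 rows.

Stitches: 149 × 24/23 = 155.48 → 155.
Rows: 577 × 33/35 = 544.03 → 544.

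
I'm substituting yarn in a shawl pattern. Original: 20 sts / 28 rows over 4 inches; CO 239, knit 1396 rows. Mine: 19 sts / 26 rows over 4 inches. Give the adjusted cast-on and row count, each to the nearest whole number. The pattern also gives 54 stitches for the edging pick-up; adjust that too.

Stitches: 239 × 19/20 = 227.05 → 227.
Rows: 1396 × 26/28 = 1296.29 → 1296.
edging pick-up: 54 × 19/20 = 51.30 → 51.

Cast on 227 stitches; work 1296 rows; edging pick-up 51 stitches.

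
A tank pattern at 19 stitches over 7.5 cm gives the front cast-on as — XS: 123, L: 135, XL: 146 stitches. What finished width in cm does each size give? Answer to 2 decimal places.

XS 48.55 cm; L 53.29 cm; XL 57.63 cm.

19/7.5 = 2.533 sts per cm.
XS: 123 / 2.533 = 48.553 → 48.55 cm.
L: 135 / 2.533 = 53.289 → 53.29 cm.
XL: 146 / 2.533 = 57.632 → 57.63 cm.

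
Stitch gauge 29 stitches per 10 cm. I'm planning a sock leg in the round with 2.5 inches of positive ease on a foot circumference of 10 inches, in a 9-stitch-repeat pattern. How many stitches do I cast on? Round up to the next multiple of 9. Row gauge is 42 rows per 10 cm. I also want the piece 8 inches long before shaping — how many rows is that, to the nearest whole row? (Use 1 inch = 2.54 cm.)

Cast on 99 stitches; work 85 rows.

Finished = 10 + 2.5 = 12.5 inches.
12.5 inches × 2.54 = 31.75 cm.
29/10 = 2.9 sts per cm; 31.75 × 2.9 = 92.08 sts.
Next multiple of 9 → 99.
8 inches = 20.32 cm; × 4.2 = 85.34 → 85 rows.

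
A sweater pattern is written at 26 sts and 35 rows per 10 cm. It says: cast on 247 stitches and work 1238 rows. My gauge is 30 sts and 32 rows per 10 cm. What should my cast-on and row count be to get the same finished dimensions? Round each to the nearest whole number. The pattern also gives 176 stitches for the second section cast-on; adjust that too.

Stitches: 247 × 30/26 = 285.00 → 285.
Rows: 1238 × 32/35 = 1131.89 → 1132.
second section cast-on: 176 × 30/26 = 203.08 → 203.

Cast on 285 stitches; work 1132 rows; second section cast-on 203 stitches.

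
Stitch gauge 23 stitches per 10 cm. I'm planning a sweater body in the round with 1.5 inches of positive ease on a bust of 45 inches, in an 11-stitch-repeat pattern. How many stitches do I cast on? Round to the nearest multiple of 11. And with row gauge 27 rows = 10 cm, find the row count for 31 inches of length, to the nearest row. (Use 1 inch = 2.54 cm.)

Finished = 45 + 1.5 = 46.5 inches.
46.5 inches × 2.54 = 118.11 cm.
23/10 = 2.3 sts per cm; 118.11 × 2.3 = 271.65 sts.
Nearest multiple of 11 → 275.
31 inches = 78.74 cm; × 2.7 = 212.60 → 213 rows.

Cast on 275 stitches; work 213 rows.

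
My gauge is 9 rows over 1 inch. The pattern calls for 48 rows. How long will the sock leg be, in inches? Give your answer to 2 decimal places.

5.33 inches.

9 rows / 1 inch = 9 rows per inch.
48 / 9 = 5.333 inches.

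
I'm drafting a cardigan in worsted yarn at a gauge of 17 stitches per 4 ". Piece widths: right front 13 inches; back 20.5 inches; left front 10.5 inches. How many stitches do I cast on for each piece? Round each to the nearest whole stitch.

right front 55; back 87; left front 45.

Rate = 17/4 = 4.25 sts per in.
right front: 13 × 4.25 = 55.25 → 55.
back: 20.5 × 4.25 = 87.12 → 87.
left front: 10.5 × 4.25 = 44.62 → 45.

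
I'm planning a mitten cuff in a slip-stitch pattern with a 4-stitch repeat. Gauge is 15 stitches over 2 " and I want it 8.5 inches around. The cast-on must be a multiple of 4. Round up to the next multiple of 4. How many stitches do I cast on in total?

Cast on 64 stitches.

15 / 2 = 7.5 sts per inch.
8.5 × 7.5 = 63.75 sts.
Next multiple of 4: 64.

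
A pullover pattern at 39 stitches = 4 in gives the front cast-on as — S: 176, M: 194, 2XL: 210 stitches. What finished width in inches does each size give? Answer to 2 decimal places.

39/4 = 9.75 sts per in.
S: 176 / 9.75 = 18.051 → 18.05 in.
M: 194 / 9.75 = 19.897 → 19.90 in.
2XL: 210 / 9.75 = 21.538 → 21.54 in.

S 18.05 inches; M 19.90 inches; 2XL 21.54 inches.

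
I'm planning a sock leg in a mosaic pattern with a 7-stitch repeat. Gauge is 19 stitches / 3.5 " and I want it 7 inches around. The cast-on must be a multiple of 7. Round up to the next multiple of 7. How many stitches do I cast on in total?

CO 42 sts.

19 / 3.5 = 5.429 sts per inch.
7 × 5.429 = 38.00 sts.
Next multiple of 7: 42.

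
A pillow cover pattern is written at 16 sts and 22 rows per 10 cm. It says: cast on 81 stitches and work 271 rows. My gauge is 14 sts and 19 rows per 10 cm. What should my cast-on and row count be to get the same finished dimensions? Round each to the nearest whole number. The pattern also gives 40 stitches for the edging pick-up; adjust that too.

Stitches: 81 × 14/16 = 70.88 → 71.
Rows: 271 × 19/22 = 234.05 → 234.
edging pick-up: 40 × 14/16 = 35.00 → 35.

Cast on 71 stitches; work 234 rows; edging pick-up 35 stitches.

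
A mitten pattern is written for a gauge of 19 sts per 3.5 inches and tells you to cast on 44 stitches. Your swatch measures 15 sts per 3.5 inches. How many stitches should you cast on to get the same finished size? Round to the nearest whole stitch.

35 stitches.

Scale factor = 15 / 19 = 0.789.
44 × 15 / 19 = 34.74 sts.
→ 35 sts.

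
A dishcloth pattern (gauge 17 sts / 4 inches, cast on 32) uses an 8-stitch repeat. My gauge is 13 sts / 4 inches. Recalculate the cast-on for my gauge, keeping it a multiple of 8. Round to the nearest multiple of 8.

24 stitches.

32 × 13 / 17 = 24.47.
Nearest multiple of 8: 24.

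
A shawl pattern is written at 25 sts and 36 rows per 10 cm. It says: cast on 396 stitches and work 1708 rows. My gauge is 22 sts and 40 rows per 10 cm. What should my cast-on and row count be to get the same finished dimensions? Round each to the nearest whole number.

Stitches: 396 × 22/25 = 348.48 → 348.
Rows: 1708 × 40/36 = 1897.78 → 1898.

Cast on 348 stitches; work 1898 rows.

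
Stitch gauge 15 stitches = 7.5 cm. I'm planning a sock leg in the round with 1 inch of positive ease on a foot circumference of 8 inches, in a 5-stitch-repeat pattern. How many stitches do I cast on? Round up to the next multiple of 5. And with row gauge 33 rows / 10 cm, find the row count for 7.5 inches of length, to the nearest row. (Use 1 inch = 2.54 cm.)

Cast on 50 stitches; work 63 rows.

Finished = 8 + 1 = 9 inches.
9 inches × 2.54 = 22.86 cm.
15/7.5 = 2 sts per cm; 22.86 × 2 = 45.72 sts.
Next multiple of 5 → 50.
7.5 inches = 19.05 cm; × 3.3 = 62.87 → 63 rows.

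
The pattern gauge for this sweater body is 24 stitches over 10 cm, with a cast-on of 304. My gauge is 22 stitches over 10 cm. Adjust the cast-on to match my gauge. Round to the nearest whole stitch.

Scale factor = 22 / 24 = 0.917.
304 × 22 / 24 = 278.67 sts.
→ 279 sts.

279 stitches.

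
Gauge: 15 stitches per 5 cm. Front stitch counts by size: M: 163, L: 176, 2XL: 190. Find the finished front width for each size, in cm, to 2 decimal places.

M 54.33 cm; L 58.67 cm; 2XL 63.33 cm.

15/5 = 3 sts per cm.
M: 163 / 3 = 54.333 → 54.33 cm.
L: 176 / 3 = 58.667 → 58.67 cm.
2XL: 190 / 3 = 63.333 → 63.33 cm.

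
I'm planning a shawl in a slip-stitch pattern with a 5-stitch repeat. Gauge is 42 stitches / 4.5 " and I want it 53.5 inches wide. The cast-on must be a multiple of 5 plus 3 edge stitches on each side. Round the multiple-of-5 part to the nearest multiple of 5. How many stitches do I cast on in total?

42 / 4.5 = 9.333 sts per inch.
53.5 × 9.333 = 499.33 sts.
Less 6 edge sts → 493.33 for the repeat.
Nearest multiple of 5: 495.
Add back 6 edge sts → 501.

Cast on 501 stitches.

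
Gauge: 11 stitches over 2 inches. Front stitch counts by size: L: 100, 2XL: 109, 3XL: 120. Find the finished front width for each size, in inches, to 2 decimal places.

11/2 = 5.5 sts per in.
L: 100 / 5.5 = 18.182 → 18.18 in.
2XL: 109 / 5.5 = 19.818 → 19.82 in.
3XL: 120 / 5.5 = 21.818 → 21.82 in.

L 18.18 inches; 2XL 19.82 inches; 3XL 21.82 inches.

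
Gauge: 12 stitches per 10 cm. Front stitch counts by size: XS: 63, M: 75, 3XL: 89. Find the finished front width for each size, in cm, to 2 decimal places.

12/10 = 1.2 sts per cm.
XS: 63 / 1.2 = 52.500 → 52.50 cm.
M: 75 / 1.2 = 62.500 → 62.50 cm.
3XL: 89 / 1.2 = 74.167 → 74.17 cm.

XS 52.50 cm; M 62.50 cm; 3XL 74.17 cm.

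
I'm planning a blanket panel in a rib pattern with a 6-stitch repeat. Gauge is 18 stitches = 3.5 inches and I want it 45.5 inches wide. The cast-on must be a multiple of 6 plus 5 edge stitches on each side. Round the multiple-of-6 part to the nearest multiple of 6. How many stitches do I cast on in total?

18 / 3.5 = 5.143 sts per inch.
45.5 × 5.143 = 234.00 sts.
Less 10 edge sts → 224.00 for the repeat.
Nearest multiple of 6: 222.
Add back 10 edge sts → 232.

CO 232 sts.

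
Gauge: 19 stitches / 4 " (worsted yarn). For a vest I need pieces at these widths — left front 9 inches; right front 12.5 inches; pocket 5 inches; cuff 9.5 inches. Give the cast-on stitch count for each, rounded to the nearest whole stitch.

left front 43; right front 59; pocket 24; cuff 45.

Rate = 19/4 = 4.75 sts per in.
left front: 9 × 4.75 = 42.75 → 43.
right front: 12.5 × 4.75 = 59.38 → 59.
pocket: 5 × 4.75 = 23.75 → 24.
cuff: 9.5 × 4.75 = 45.12 → 45.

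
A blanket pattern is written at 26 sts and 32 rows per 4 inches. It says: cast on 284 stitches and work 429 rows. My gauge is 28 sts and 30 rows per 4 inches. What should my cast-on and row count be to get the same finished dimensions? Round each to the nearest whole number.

Stitches: 284 × 28/26 = 305.85 → 306.
Rows: 429 × 30/32 = 402.19 → 402.

Cast on 306 stitches; work 402 rows.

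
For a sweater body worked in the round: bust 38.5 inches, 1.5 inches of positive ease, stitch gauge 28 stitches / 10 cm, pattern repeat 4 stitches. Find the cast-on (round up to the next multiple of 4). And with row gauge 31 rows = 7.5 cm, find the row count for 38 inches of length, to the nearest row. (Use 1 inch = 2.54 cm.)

Cast on 288 stitches; work 399 rows.

Finished = 38.5 + 1.5 = 40 inches.
40 inches × 2.54 = 101.60 cm.
28/10 = 2.8 sts per cm; 101.60 × 2.8 = 284.48 sts.
Next multiple of 4 → 288.
38 inches = 96.52 cm; × 4.133 = 398.95 → 399 rows.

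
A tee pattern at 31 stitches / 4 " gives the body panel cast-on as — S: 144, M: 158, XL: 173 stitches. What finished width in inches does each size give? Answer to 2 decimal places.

S 18.58 inches; M 20.39 inches; XL 22.32 inches.

31/4 = 7.75 sts per in.
S: 144 / 7.75 = 18.581 → 18.58 in.
M: 158 / 7.75 = 20.387 → 20.39 in.
XL: 173 / 7.75 = 22.323 → 22.32 in.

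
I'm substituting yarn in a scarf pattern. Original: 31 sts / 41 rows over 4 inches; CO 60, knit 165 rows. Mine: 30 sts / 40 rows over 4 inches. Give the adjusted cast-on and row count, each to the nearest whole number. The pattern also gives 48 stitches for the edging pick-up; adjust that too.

Stitches: 60 × 30/31 = 58.06 → 58.
Rows: 165 × 40/41 = 160.98 → 161.
edging pick-up: 48 × 30/31 = 46.45 → 46.

Cast on 58 stitches; work 161 rows; edging pick-up 46 stitches.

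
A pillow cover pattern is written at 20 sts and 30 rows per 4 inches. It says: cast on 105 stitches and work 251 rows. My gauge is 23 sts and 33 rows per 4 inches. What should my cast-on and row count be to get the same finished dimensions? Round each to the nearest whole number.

Stitches: 105 × 23/20 = 120.75 → 121.
Rows: 251 × 33/30 = 276.10 → 276.

Cast on 121 stitches; work 276 rows.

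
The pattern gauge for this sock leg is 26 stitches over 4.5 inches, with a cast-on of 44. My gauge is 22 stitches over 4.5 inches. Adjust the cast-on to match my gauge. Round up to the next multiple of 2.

38 stitches.

Scale factor = 22 / 26 = 0.846.
44 × 22 / 26 = 37.23 sts.
→ 38 sts.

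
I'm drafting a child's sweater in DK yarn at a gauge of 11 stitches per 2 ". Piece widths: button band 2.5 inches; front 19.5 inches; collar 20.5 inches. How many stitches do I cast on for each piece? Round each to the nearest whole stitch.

button band 14; front 107; collar 113.

Rate = 11/2 = 5.5 sts per in.
button band: 2.5 × 5.5 = 13.75 → 14.
front: 19.5 × 5.5 = 107.25 → 107.
collar: 20.5 × 5.5 = 112.75 → 113.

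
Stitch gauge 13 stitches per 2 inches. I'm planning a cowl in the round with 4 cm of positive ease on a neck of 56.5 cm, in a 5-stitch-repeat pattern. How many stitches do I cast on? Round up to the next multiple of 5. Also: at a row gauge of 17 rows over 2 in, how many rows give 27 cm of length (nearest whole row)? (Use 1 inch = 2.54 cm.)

Finished = 56.5 + 4 = 60.5 cm.
60.5 cm × 1/2.54 = 23.82 inches.
13/2 = 6.5 sts per in; 23.82 × 6.5 = 154.82 sts.
Next multiple of 5 → 155.
27 cm = 10.63 inches; × 8.5 = 90.35 → 90 rows.

Cast on 155 stitches; work 90 rows.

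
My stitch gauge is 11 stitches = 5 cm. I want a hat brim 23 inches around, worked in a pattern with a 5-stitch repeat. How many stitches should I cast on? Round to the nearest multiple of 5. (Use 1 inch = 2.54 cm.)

130 stitches.

23 in = 23 × 2.54 = 58.42 cm.
11 / 5 = 2.2 sts/cm.
58.42 × 2.2 = 128.52 sts.
→ 130.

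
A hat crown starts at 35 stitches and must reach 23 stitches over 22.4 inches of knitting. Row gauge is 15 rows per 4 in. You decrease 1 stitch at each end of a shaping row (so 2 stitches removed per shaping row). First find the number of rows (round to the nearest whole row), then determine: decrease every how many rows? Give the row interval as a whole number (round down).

Decrease every 14th row.

Rows = 22.4 × 3.75 = 84.0 → 84 rows.
Stitches to remove: 12 → 6 shaping rows (at 2 st each).
84 / 6 = 14.00 → every 14 rows.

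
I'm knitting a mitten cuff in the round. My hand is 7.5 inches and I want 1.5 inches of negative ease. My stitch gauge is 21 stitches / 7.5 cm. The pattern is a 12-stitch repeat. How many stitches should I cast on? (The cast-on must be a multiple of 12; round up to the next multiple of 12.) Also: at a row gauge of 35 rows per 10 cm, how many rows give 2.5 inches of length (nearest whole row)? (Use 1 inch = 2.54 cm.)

Cast on 48 stitches; work 22 rows.

Finished = 7.5 − 1.5 = 6 inches.
6 inches × 2.54 = 15.24 cm.
21/7.5 = 2.8 sts per cm; 15.24 × 2.8 = 42.67 sts.
Next multiple of 12 → 48.
2.5 inches = 6.35 cm; × 3.5 = 22.23 → 22 rows.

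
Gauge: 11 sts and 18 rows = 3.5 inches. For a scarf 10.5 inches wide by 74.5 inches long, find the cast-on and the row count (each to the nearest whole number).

Cast on 33 stitches and work 383 rows.

Stitch gauge = 11/3.5 = 3.143 sts/in; 10.5 × 3.143 = 33.00 → 33 sts.
Row gauge = 18/3.5 = 5.143 rows/in; 74.5 × 5.143 = 383.14 → 383 rows.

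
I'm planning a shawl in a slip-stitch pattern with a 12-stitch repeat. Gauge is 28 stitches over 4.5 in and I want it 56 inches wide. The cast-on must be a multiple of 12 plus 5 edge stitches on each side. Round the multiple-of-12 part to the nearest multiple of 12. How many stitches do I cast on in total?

28 / 4.5 = 6.222 sts per inch.
56 × 6.222 = 348.44 sts.
Less 10 edge sts → 338.44 for the repeat.
Nearest multiple of 12: 336.
Add back 10 edge sts → 346.

Cast on 346 stitches.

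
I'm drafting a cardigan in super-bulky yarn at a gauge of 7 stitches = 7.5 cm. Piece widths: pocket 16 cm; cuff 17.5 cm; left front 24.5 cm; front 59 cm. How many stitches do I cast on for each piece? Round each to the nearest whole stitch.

Rate = 7/7.5 = 0.933 sts per cm.
pocket: 16 × 0.933 = 14.93 → 15.
cuff: 17.5 × 0.933 = 16.33 → 16.
left front: 24.5 × 0.933 = 22.87 → 23.
front: 59 × 0.933 = 55.07 → 55.

pocket 15; cuff 16; left front 23; front 55.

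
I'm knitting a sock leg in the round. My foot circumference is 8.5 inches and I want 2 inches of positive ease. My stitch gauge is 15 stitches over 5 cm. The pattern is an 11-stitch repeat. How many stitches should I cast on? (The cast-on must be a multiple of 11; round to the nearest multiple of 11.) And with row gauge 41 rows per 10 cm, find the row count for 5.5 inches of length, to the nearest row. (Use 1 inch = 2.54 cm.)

Cast on 77 stitches; work 57 rows.

Finished = 8.5 + 2 = 10.5 inches.
10.5 inches × 2.54 = 26.67 cm.
15/5 = 3 sts per cm; 26.67 × 3 = 80.01 sts.
Nearest multiple of 11 → 77.
5.5 inches = 13.97 cm; × 4.1 = 57.28 → 57 rows.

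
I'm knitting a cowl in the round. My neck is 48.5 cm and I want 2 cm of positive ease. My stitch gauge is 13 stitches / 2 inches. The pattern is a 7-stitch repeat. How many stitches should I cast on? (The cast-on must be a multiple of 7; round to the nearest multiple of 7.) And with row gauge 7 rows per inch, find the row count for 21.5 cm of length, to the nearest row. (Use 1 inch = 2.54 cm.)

Cast on 126 stitches; work 59 rows.

Finished = 48.5 + 2 = 50.5 cm.
50.5 cm × 1/2.54 = 19.88 inches.
13/2 = 6.5 sts per in; 19.88 × 6.5 = 129.23 sts.
Nearest multiple of 7 → 126.
21.5 cm = 8.46 inches; × 7 = 59.25 → 59 rows.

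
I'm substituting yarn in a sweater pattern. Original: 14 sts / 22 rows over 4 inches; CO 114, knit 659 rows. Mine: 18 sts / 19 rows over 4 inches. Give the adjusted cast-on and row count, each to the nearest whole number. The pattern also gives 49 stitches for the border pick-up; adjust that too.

Cast on 147 stitches; work 569 rows; border pick-up 63 stitches.

Stitches: 114 × 18/14 = 146.57 → 147.
Rows: 659 × 19/22 = 569.14 → 569.
border pick-up: 49 × 18/14 = 63.00 → 63.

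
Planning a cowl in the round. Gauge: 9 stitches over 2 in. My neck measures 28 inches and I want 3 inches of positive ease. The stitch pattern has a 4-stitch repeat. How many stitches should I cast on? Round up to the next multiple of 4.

Finished = 28 + 3 = 31 inches.
9 / 2 = 4.5 sts/in.
31 × 4.5 = 139.50 sts.
Next multiple of 4: 140.

CO 140 sts.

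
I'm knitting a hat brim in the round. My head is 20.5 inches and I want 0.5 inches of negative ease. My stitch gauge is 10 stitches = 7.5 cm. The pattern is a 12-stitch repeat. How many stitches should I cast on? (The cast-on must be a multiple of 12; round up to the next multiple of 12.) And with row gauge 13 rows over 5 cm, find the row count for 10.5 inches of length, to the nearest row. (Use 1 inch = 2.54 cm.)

Cast on 72 stitches; work 69 rows.

Finished = 20.5 − 0.5 = 20 inches.
20 inches × 2.54 = 50.80 cm.
10/7.5 = 1.333 sts per cm; 50.80 × 1.333 = 67.73 sts.
Next multiple of 12 → 72.
10.5 inches = 26.67 cm; × 2.6 = 69.34 → 69 rows.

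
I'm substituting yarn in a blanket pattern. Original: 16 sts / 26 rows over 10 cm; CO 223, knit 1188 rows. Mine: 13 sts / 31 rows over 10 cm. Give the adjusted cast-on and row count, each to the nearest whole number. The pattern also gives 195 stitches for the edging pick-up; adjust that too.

Stitches: 223 × 13/16 = 181.19 → 181.
Rows: 1188 × 31/26 = 1416.46 → 1416.
edging pick-up: 195 × 13/16 = 158.44 → 158.

Cast on 181 stitches; work 1416 rows; edging pick-up 158 stitches.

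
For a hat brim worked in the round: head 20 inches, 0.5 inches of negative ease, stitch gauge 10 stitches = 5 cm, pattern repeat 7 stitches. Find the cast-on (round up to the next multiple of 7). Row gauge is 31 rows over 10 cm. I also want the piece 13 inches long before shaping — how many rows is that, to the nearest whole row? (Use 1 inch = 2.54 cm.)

Finished = 20 − 0.5 = 19.5 inches.
19.5 inches × 2.54 = 49.53 cm.
10/5 = 2 sts per cm; 49.53 × 2 = 99.06 sts.
Next multiple of 7 → 105.
13 inches = 33.02 cm; × 3.1 = 102.36 → 102 rows.

Cast on 105 stitches; work 102 rows.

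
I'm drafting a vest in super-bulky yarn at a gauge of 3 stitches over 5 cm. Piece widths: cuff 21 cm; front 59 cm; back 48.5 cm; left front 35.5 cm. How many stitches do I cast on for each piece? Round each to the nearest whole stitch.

cuff 13; front 35; back 29; left front 21.

Rate = 3/5 = 0.6 sts per cm.
cuff: 21 × 0.6 = 12.60 → 13.
front: 59 × 0.6 = 35.40 → 35.
back: 48.5 × 0.6 = 29.10 → 29.
left front: 35.5 × 0.6 = 21.30 → 21.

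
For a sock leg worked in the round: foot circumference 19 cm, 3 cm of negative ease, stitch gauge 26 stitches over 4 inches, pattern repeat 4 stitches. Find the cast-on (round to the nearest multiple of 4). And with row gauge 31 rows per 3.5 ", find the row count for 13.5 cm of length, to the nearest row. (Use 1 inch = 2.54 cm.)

Finished = 19 − 3 = 16 cm.
16 cm × 1/2.54 = 6.30 inches.
26/4 = 6.5 sts per in; 6.30 × 6.5 = 40.94 sts.
Nearest multiple of 4 → 40.
13.5 cm = 5.31 inches; × 8.857 = 47.08 → 47 rows.

Cast on 40 stitches; work 47 rows.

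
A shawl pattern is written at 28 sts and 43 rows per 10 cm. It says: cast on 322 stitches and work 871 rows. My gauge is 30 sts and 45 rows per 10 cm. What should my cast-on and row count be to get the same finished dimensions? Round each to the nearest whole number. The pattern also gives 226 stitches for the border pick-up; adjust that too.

Stitches: 322 × 30/28 = 345.00 → 345.
Rows: 871 × 45/43 = 911.51 → 912.
border pick-up: 226 × 30/28 = 242.14 → 242.

Cast on 345 stitches; work 912 rows; border pick-up 242 stitches.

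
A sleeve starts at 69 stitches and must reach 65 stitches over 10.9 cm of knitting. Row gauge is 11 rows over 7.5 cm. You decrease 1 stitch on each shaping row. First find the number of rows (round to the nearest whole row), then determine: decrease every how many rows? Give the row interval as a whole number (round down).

Decrease every 4th row.

Rows = 10.9 × 1.467 = 16.0 → 16 rows.
Stitches to remove: 4 → 4 shaping rows (at 1 st each).
16 / 4 = 4.00 → every 4 rows.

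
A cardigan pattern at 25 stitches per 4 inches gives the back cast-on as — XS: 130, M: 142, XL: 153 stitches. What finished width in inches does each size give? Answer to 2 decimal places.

25/4 = 6.25 sts per in.
XS: 130 / 6.25 = 20.800 → 20.80 in.
M: 142 / 6.25 = 22.720 → 22.72 in.
XL: 153 / 6.25 = 24.480 → 24.48 in.

XS 20.80 inches; M 22.72 inches; XL 24.48 inches.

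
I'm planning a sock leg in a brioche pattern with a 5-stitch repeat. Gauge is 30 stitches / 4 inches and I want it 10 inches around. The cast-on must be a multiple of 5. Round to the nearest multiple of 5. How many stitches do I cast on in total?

Cast on 75 stitches.

30 / 4 = 7.5 sts per inch.
10 × 7.5 = 75.00 sts.
Nearest multiple of 5: 75.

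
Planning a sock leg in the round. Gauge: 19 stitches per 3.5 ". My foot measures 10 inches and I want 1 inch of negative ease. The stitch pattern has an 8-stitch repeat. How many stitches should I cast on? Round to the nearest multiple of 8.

48 stitches.

Finished = 10 − 1 = 9 inches.
19 / 3.5 = 5.429 sts/in.
9 × 5.429 = 48.86 sts.
Nearest multiple of 8: 48.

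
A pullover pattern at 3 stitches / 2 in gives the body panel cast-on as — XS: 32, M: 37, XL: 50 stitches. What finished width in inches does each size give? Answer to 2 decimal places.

3/2 = 1.5 sts per in.
XS: 32 / 1.5 = 21.333 → 21.33 in.
M: 37 / 1.5 = 24.667 → 24.67 in.
XL: 50 / 1.5 = 33.333 → 33.33 in.

XS 21.33 inches; M 24.67 inches; XL 33.33 inches.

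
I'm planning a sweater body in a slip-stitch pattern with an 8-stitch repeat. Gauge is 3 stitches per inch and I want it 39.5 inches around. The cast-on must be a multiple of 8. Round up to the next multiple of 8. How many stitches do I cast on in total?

3 / 1 = 3 sts per inch.
39.5 × 3 = 118.50 sts.
Next multiple of 8: 120.

120 stitches.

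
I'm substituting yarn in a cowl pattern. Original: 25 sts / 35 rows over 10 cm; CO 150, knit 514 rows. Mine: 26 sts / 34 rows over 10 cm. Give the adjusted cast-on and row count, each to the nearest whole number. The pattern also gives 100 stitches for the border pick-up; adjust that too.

Stitches: 150 × 26/25 = 156.00 → 156.
Rows: 514 × 34/35 = 499.31 → 499.
border pick-up: 100 × 26/25 = 104.00 → 104.

Cast on 156 stitches; work 499 rows; border pick-up 104 stitches.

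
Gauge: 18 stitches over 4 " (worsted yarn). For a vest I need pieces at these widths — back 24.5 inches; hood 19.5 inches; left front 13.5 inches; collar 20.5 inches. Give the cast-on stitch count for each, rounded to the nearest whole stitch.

back 110; hood 88; left front 61; collar 92.

Rate = 18/4 = 4.5 sts per in.
back: 24.5 × 4.5 = 110.25 → 110.
hood: 19.5 × 4.5 = 87.75 → 88.
left front: 13.5 × 4.5 = 60.75 → 61.
collar: 20.5 × 4.5 = 92.25 → 92.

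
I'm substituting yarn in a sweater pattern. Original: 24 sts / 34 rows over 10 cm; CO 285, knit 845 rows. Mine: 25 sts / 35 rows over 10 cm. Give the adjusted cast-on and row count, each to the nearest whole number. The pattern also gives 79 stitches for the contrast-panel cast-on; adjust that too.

Stitches: 285 × 25/24 = 296.88 → 297.
Rows: 845 × 35/34 = 869.85 → 870.
contrast-panel cast-on: 79 × 25/24 = 82.29 → 82.

Cast on 297 stitches; work 870 rows; contrast-panel cast-on 82 stitches.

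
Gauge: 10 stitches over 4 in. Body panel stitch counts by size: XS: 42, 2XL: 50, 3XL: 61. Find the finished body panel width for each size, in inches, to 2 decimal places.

10/4 = 2.5 sts per in.
XS: 42 / 2.5 = 16.800 → 16.80 in.
2XL: 50 / 2.5 = 20.000 → 20.00 in.
3XL: 61 / 2.5 = 24.400 → 24.40 in.

XS 16.80 inches; 2XL 20.00 inches; 3XL 24.40 inches.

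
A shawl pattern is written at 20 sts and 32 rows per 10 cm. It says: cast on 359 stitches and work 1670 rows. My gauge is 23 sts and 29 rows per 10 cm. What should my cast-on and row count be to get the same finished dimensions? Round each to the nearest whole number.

Cast on 413 stitches; work 1513 rows.

Stitches: 359 × 23/20 = 412.85 → 413.
Rows: 1670 × 29/32 = 1513.44 → 1513.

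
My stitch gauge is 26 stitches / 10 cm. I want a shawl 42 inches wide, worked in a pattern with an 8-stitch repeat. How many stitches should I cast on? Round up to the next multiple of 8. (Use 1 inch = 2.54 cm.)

42 in = 42 × 2.54 = 106.68 cm.
26 / 10 = 2.6 sts/cm.
106.68 × 2.6 = 277.37 sts.
→ 280.

Cast on 280 stitches.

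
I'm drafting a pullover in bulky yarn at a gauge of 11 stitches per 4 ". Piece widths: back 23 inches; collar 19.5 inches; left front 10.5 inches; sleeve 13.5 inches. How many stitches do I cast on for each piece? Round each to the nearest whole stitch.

back 63; collar 54; left front 29; sleeve 37.

Rate = 11/4 = 2.75 sts per in.
back: 23 × 2.75 = 63.25 → 63.
collar: 19.5 × 2.75 = 53.62 → 54.
left front: 10.5 × 2.75 = 28.88 → 29.
sleeve: 13.5 × 2.75 = 37.12 → 37.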